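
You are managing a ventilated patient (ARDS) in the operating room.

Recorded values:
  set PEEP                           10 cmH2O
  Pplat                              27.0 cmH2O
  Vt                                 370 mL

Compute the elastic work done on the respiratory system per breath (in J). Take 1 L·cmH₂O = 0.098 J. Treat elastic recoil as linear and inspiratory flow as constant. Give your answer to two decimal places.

0.31

Elastic work ≈ ½ × (Pplat − PEEP) × Vt = 0.5 × (27.0 − 10) × 0.370 L = 0.5 × 17.0 × 0.370 = 3.145 L·cmH2O.
× 0.098 J/(L·cmH2O) → 0.3082 J.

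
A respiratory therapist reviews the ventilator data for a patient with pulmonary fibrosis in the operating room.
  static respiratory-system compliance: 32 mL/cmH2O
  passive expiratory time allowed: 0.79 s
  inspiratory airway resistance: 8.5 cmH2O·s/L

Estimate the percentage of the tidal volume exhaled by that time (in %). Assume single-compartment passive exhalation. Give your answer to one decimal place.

τ = R × C = 8.5 × 32 mL/cmH2O = 8.5 × 0.032 L/cmH2O = 0.272 s.
Passive exhalation: V(t)/V₀ = e^(−t/τ) = e^(−0.79/0.272) = 0.05478.
Fraction exhaled = 1 − 0.05478 = 0.9452 → 94.52%.

94.5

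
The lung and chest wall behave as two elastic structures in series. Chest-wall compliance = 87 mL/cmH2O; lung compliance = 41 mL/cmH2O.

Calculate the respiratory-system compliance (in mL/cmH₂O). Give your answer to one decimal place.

27.9

Lung and chest wall are elastances in series: 1/Crs = 1/CL + 1/Ccw.
1/Crs = 1/41 + 1/87 = 0.03588.
Crs = 27.871 mL/cmH2O.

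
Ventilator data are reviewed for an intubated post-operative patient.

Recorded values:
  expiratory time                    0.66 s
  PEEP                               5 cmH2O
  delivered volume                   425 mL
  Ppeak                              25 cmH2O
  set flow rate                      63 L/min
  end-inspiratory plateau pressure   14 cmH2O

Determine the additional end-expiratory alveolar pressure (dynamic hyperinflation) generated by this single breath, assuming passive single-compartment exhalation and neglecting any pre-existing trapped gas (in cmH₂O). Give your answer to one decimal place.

2.4

Flow: 63 L/min ÷ 60 = 1.05 L/s.
R = (PIP − Pplat)/V̇ = (25 − 14) / 1.05 = 11.0/1.05 = 10.476 cmH2O·s/L.
C = Vt/(Pplat − PEEP) = 425.0 / (14 − 5) = 425.0/9.0 = 47.222 mL/cmH2O.
τ = R × C = 10.476 × 0.04722 L/cmH2O = 0.4947 s.
Fraction remaining = e^(−Te/τ) = e^(−0.66/0.4947) = 0.2634; trapped volume = 425.0 × 0.2634 = 111.95 mL.
Additional alveolar pressure from trapping ≈ V_trapped / C = 111.95 / 47.222 = 2.371 cmH2O.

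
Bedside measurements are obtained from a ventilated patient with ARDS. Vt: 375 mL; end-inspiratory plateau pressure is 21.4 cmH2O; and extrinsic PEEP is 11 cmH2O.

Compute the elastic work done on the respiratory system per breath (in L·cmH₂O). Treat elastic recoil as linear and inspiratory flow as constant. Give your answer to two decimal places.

Elastic work ≈ ½ × (Pplat − PEEP) × Vt = 0.5 × (21.4 − 11) × 0.375 L = 0.5 × 10.4 × 0.375 = 1.95 L·cmH2O.

1.95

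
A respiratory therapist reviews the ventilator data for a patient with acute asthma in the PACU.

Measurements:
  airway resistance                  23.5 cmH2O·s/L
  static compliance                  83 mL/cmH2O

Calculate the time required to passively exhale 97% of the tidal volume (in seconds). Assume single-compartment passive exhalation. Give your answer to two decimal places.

τ = R × C = 23.5 × 83 mL/cmH2O = 23.5 × 0.083 L/cmH2O = 1.951 s.
Exhaled fraction f = 1 − e^(−t/τ) → t = −τ·ln(1 − f) = −1.951·ln(0.03) = 6.841 s.

6.84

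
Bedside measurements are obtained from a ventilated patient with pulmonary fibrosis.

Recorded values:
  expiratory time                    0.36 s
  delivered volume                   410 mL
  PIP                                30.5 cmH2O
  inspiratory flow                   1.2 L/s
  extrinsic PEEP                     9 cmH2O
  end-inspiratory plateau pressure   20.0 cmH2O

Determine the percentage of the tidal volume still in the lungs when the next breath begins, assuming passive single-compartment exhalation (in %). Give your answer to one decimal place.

33.2

R = (PIP − Pplat)/V̇ = (30.5 − 20.0) / 1.2 = 10.5/1.2 = 8.75 cmH2O·s/L.
C = Vt/(Pplat − PEEP) = 410.0 / (20.0 − 9) = 410.0/11.0 = 37.273 mL/cmH2O.
τ = R × C = 8.75 × 0.03727 L/cmH2O = 0.3261 s.
Fraction remaining at end-expiration = e^(−Te/τ) = e^(−0.36/0.3261) = 0.3316 → 33.16%.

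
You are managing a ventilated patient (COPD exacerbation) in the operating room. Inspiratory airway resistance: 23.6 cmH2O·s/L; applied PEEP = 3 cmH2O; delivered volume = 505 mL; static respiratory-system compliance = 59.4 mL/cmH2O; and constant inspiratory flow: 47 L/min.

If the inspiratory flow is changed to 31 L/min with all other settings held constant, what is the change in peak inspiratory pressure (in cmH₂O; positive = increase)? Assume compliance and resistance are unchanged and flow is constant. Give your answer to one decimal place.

Flow: 47 L/min ÷ 60 = 0.7833 L/s.
New flow: 31 L/min ÷ 60 = 0.5167 L/s.
PIP = Vt/C + R·V̇ + PEEP (constant-flow equation of motion).
Only the resistive term changes: ΔPIP = R × ΔV̇ = 23.6 × (0.5167 − 0.7833) = 23.6 × -0.2666 = -6.292 cmH2O.

-6.3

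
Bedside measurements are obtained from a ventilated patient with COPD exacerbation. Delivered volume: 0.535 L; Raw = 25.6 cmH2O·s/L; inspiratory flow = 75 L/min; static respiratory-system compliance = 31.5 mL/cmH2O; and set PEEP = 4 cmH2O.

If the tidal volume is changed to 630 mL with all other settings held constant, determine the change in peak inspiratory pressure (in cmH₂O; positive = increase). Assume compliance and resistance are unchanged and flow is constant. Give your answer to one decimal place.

PIP = Vt/C + R·V̇ + PEEP (constant-flow equation of motion).
Only the elastic term changes: ΔPIP = ΔVt / C = (630 − 535) / 31.5 = 3.016 cmH2O.

3.0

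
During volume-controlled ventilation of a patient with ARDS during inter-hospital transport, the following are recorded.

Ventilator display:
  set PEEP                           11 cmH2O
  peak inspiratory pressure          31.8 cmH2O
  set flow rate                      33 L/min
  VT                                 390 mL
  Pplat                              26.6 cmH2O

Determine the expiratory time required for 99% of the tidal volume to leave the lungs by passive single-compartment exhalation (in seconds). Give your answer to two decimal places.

Flow: 33 L/min ÷ 60 = 0.55 L/s.
R = (PIP − Pplat)/V̇ = (31.8 − 26.6) / 0.55 = 5.2/0.55 = 9.455 cmH2O·s/L.
C = Vt/(Pplat − PEEP) = 390.0 / (26.6 − 11) = 390.0/15.6 = 25.0 mL/cmH2O.
τ = R × C = 9.455 × 0.025 L/cmH2O = 0.2364 s.
t = −τ·ln(1 − 0.99) = −0.2364·ln(0.01) = 1.089 s.

1.09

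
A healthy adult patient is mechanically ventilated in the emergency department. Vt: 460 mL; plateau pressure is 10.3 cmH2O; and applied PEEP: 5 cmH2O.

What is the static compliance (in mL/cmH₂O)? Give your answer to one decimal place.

Cstat = Vt / (Pplat − PEEP) = 460 / (10.3 − 5) = 460 / 5.3 = 86.792 mL/cmH2O.

86.8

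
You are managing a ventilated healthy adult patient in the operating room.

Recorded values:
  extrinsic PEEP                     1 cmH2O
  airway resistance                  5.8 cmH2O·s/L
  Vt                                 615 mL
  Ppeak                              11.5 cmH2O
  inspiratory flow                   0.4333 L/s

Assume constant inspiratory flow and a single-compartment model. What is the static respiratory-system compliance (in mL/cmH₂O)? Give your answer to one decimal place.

Equation of motion (constant flow): PIP = Vt/C + R·V̇ + PEEP.
Vt/C = PIP − R·V̇ − PEEP = 11.5 − 5.8×0.4333 − 1 = 11.5 − 2.513 − 1 = 7.987 cmH2O.
C = Vt / 7.987 = 615 / 7.987 = 77.0 mL/cmH2O.

77.0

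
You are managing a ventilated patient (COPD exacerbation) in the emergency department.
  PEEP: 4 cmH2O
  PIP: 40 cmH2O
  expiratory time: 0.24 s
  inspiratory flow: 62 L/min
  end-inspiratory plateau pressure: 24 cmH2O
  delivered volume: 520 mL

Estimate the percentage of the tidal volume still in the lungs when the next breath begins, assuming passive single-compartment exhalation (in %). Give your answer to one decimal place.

Flow: 62 L/min ÷ 60 = 1.0333 L/s.
R = (PIP − Pplat)/V̇ = (40 − 24) / 1.0333 = 16.0/1.0333 = 15.484 cmH2O·s/L.
C = Vt/(Pplat − PEEP) = 520.0 / (24 − 4) = 520.0/20.0 = 26.0 mL/cmH2O.
τ = R × C = 15.484 × 0.026 L/cmH2O = 0.4026 s.
Fraction remaining at end-expiration = e^(−Te/τ) = e^(−0.24/0.4026) = 0.5509 → 55.09%.

55.1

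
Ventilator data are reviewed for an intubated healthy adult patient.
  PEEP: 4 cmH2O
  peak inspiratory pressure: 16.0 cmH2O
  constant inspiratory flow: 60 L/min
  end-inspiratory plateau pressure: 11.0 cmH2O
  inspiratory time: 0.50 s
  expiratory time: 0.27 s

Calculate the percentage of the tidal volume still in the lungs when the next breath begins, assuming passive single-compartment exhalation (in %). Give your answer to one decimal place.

47.0

Flow: 60 L/min ÷ 60 = 1 L/s.
Vt = flow × Ti = 1 L/s × 0.50 s × 1000 mL/L = 500.0 mL.
R = (PIP − Pplat)/V̇ = (16.0 − 11.0) / 1 = 5.0/1 = 5.0 cmH2O·s/L.
C = Vt/(Pplat − PEEP) = 500.0 / (11.0 − 4) = 500.0/7.0 = 71.429 mL/cmH2O.
τ = R × C = 5.0 × 0.07143 L/cmH2O = 0.3572 s.
Fraction remaining at end-expiration = e^(−Te/τ) = e^(−0.27/0.3572) = 0.4696 → 46.96%.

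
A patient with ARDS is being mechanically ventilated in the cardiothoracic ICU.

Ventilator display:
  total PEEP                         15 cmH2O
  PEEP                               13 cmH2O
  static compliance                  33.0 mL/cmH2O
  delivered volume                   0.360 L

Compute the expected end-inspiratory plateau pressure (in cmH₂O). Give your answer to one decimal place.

25.9

End-expiratory occlusion gives total PEEP = 15 cmH2O (intrinsic PEEP = 15 − 13 = 2). Use total PEEP for the elastic gradient.
Pplat = PEEPtotal + Vt / Cstat = 15 + 360 / 33.0 = 15 + 10.909 = 25.909 cmH2O.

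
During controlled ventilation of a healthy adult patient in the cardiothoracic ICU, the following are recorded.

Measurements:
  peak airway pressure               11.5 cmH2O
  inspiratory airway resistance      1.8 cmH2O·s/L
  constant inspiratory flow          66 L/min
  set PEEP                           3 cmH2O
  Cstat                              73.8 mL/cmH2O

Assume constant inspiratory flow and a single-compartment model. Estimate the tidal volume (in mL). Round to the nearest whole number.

481

Flow: 66 L/min ÷ 60 = 1.1 L/s.
Equation of motion (constant flow): PIP = Vt/C + R·V̇ + PEEP.
Vt/C = PIP − R·V̇ − PEEP = 11.5 − 1.98 − 3 = 6.52 cmH2O.
Vt = C × 6.52 = 73.8 × 6.52 = 481.18 mL.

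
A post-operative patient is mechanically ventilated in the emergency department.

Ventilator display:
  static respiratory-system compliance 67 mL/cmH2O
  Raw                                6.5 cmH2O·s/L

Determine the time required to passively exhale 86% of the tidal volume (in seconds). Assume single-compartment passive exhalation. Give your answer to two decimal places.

τ = R × C = 6.5 × 67 mL/cmH2O = 6.5 × 0.067 L/cmH2O = 0.4355 s.
Exhaled fraction f = 1 − e^(−t/τ) → t = −τ·ln(1 − f) = −0.4355·ln(0.14) = 0.8562 s.

0.86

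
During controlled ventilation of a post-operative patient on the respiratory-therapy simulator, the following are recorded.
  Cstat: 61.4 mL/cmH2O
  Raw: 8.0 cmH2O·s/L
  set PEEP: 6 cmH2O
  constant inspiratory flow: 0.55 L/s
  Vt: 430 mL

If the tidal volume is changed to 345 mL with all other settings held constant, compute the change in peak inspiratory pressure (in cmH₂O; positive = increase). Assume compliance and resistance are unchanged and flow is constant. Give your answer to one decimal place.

PIP = Vt/C + R·V̇ + PEEP (constant-flow equation of motion).
Only the elastic term changes: ΔPIP = ΔVt / C = (345 − 430) / 61.4 = -1.384 cmH2O.

-1.4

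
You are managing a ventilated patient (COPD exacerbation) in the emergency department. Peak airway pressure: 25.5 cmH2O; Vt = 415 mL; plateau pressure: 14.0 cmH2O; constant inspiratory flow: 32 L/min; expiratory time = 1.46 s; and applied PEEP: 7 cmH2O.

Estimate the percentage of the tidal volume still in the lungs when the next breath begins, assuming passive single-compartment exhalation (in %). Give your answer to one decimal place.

31.9

Flow: 32 L/min ÷ 60 = 0.5333 L/s.
R = (PIP − Pplat)/V̇ = (25.5 − 14.0) / 0.5333 = 11.5/0.5333 = 21.564 cmH2O·s/L.
C = Vt/(Pplat − PEEP) = 415.0 / (14.0 − 7) = 415.0/7.0 = 59.286 mL/cmH2O.
τ = R × C = 21.564 × 0.05929 L/cmH2O = 1.279 s.
Fraction remaining at end-expiration = e^(−Te/τ) = e^(−1.46/1.279) = 0.3193 → 31.93%.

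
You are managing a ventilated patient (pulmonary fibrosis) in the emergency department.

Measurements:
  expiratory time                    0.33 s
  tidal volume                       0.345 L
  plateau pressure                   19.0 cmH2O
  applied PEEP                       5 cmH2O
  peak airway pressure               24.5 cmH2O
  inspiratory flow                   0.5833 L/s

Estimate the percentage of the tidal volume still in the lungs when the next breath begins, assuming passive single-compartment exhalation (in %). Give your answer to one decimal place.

R = (PIP − Pplat)/V̇ = (24.5 − 19.0) / 0.5833 = 5.5/0.5833 = 9.429 cmH2O·s/L.
C = Vt/(Pplat − PEEP) = 345.0 / (19.0 − 5) = 345.0/14.0 = 24.643 mL/cmH2O.
τ = R × C = 9.429 × 0.02464 L/cmH2O = 0.2323 s.
Fraction remaining at end-expiration = e^(−Te/τ) = e^(−0.33/0.2323) = 0.2416 → 24.16%.

24.2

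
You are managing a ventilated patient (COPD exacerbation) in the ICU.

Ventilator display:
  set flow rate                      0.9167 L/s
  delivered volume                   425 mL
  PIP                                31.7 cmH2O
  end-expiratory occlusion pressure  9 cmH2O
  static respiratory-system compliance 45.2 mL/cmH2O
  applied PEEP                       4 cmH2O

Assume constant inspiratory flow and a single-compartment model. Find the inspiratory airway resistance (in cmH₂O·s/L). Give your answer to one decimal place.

Total PEEP = 9 cmH2O (set 4 + intrinsic 5); this is the baseline alveolar pressure.
Equation of motion (constant flow): PIP = Vt/C + R·V̇ + PEEP.
R·V̇ = PIP − Vt/C − PEEP = 31.7 − 425/45.2 − 9 = 31.7 − 9.403 − 9 = 13.297 cmH2O.
R = 13.297 / 0.9167 = 14.505 cmH2O·s/L.

14.5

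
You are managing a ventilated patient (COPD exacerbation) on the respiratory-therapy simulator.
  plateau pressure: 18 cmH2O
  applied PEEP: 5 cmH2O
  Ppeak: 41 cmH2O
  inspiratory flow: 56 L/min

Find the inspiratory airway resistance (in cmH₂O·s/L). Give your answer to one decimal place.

24.6

Flow: 56 L/min ÷ 60 = 0.9333 L/s.
Raw = (PIP − Pplat) / flow = (41 − 18) / 0.9333 = 23.0 / 0.9333 = 24.644 cmH2O·s/L.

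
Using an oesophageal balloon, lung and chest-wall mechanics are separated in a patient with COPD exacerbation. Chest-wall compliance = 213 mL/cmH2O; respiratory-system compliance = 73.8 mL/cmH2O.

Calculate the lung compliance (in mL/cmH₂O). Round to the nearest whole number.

113

1/CL = 1/Crs − 1/Ccw.
1/CL = 1/73.8 − 1/213 = 0.008855.
CL = 112.93 mL/cmH2O.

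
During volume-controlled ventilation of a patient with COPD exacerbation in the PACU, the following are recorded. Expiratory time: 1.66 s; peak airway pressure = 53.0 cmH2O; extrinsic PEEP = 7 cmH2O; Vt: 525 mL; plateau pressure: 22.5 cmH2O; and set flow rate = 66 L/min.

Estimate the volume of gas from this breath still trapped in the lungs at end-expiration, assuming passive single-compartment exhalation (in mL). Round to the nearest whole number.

90

Flow: 66 L/min ÷ 60 = 1.1 L/s.
R = (PIP − Pplat)/V̇ = (53.0 − 22.5) / 1.1 = 30.5/1.1 = 27.727 cmH2O·s/L.
C = Vt/(Pplat − PEEP) = 525.0 / (22.5 − 7) = 525.0/15.5 = 33.871 mL/cmH2O.
τ = R × C = 27.727 × 0.03387 L/cmH2O = 0.9391 s.
Fraction remaining = e^(−Te/τ) = e^(−1.66/0.9391) = 0.1707.
Trapped volume = 525.0 × 0.1707 = 89.618 mL.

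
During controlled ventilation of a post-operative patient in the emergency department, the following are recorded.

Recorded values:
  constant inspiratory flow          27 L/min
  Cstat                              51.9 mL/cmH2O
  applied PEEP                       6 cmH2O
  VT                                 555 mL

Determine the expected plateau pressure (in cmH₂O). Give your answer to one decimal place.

Pplat = PEEP + Vt / Cstat = 6 + 555 / 51.9 = 6 + 10.694 = 16.694 cmH2O.

16.7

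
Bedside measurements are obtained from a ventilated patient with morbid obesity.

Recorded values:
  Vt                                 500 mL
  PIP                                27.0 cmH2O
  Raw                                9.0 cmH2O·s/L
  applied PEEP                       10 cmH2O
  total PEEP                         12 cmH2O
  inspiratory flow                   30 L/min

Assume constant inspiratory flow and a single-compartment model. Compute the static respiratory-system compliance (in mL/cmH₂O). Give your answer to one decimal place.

47.6

Flow: 30 L/min ÷ 60 = 0.5 L/s.
Total PEEP = 12 cmH2O (set 10 + intrinsic 2); this is the baseline alveolar pressure.
Equation of motion (constant flow): PIP = Vt/C + R·V̇ + PEEP.
Vt/C = PIP − R·V̇ − PEEP = 27.0 − 9.0×0.5 − 12 = 27.0 − 4.5 − 12 = 10.5 cmH2O.
C = Vt / 10.5 = 500 / 10.5 = 47.619 mL/cmH2O.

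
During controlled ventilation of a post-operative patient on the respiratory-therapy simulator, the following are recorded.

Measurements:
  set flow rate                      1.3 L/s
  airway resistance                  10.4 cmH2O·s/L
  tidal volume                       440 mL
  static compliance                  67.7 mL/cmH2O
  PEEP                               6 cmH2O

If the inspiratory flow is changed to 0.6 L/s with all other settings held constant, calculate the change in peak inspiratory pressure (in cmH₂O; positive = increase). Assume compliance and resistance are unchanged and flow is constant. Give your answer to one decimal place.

-7.3

PIP = Vt/C + R·V̇ + PEEP (constant-flow equation of motion).
Only the resistive term changes: ΔPIP = R × ΔV̇ = 10.4 × (0.6 − 1.3) = 10.4 × -0.7 = -7.28 cmH2O.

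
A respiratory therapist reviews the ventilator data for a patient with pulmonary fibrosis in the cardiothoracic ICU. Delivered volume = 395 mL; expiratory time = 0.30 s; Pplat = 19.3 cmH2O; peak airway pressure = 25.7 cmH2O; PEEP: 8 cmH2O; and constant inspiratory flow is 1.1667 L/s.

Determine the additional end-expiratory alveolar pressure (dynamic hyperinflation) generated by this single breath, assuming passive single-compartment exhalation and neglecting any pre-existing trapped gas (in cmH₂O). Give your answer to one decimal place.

2.4

R = (PIP − Pplat)/V̇ = (25.7 − 19.3) / 1.1667 = 6.4/1.1667 = 5.486 cmH2O·s/L.
C = Vt/(Pplat − PEEP) = 395.0 / (19.3 − 8) = 395.0/11.3 = 34.956 mL/cmH2O.
τ = R × C = 5.486 × 0.03496 L/cmH2O = 0.1918 s.
Fraction remaining = e^(−Te/τ) = e^(−0.30/0.1918) = 0.2093; trapped volume = 395.0 × 0.2093 = 82.674 mL.
Additional alveolar pressure from trapping ≈ V_trapped / C = 82.674 / 34.956 = 2.365 cmH2O.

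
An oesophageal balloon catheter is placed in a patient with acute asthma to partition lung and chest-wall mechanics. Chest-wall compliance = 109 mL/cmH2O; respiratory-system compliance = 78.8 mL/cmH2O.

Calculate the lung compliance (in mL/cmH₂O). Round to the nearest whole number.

284

1/CL = 1/Crs − 1/Ccw.
1/CL = 1/78.8 − 1/109 = 0.003516.
CL = 284.41 mL/cmH2O.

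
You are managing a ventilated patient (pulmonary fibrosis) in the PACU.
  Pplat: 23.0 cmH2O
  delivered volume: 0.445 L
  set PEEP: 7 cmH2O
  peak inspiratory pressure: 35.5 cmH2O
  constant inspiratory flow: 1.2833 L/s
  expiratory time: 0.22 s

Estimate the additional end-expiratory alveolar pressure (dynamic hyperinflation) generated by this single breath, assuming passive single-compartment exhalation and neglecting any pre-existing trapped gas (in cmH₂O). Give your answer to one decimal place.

7.1

R = (PIP − Pplat)/V̇ = (35.5 − 23.0) / 1.2833 = 12.5/1.2833 = 9.741 cmH2O·s/L.
C = Vt/(Pplat − PEEP) = 445.0 / (23.0 − 7) = 445.0/16.0 = 27.813 mL/cmH2O.
τ = R × C = 9.741 × 0.02781 L/cmH2O = 0.2709 s.
Fraction remaining = e^(−Te/τ) = e^(−0.22/0.2709) = 0.4439; trapped volume = 445.0 × 0.4439 = 197.54 mL.
Additional alveolar pressure from trapping ≈ V_trapped / C = 197.54 / 27.813 = 7.102 cmH2O.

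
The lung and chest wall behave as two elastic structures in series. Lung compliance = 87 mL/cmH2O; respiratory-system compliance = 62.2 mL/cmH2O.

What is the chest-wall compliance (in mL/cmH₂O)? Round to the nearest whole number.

1/Ccw = 1/Crs − 1/CL.
1/Ccw = 1/62.2 − 1/87 = 0.004583.
Ccw = 218.2 mL/cmH2O.

218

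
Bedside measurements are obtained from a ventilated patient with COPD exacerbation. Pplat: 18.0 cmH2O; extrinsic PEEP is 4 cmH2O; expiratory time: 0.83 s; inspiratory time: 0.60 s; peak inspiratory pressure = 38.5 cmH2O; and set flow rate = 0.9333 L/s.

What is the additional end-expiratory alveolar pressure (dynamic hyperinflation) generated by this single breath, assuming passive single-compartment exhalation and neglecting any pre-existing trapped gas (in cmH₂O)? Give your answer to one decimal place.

5.4

Vt = flow × Ti = 0.9333 L/s × 0.60 s × 1000 mL/L = 559.98 mL.
R = (PIP − Pplat)/V̇ = (38.5 − 18.0) / 0.9333 = 20.5/0.9333 = 21.965 cmH2O·s/L.
C = Vt/(Pplat − PEEP) = 559.98 / (18.0 − 4) = 559.98/14.0 = 39.999 mL/cmH2O.
τ = R × C = 21.965 × 0.04 L/cmH2O = 0.8786 s.
Fraction remaining = e^(−Te/τ) = e^(−0.83/0.8786) = 0.3888; trapped volume = 559.98 × 0.3888 = 217.72 mL.
Additional alveolar pressure from trapping ≈ V_trapped / C = 217.72 / 39.999 = 5.443 cmH2O.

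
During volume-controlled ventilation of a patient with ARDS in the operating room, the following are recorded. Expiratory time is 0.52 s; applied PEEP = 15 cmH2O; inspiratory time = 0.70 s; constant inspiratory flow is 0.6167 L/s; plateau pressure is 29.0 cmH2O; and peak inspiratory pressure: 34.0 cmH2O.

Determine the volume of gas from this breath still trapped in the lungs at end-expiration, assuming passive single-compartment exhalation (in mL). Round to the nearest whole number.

54

Vt = flow × Ti = 0.6167 L/s × 0.70 s × 1000 mL/L = 431.69 mL.
R = (PIP − Pplat)/V̇ = (34.0 − 29.0) / 0.6167 = 5.0/0.6167 = 8.108 cmH2O·s/L.
C = Vt/(Pplat − PEEP) = 431.69 / (29.0 − 15) = 431.69/14.0 = 30.835 mL/cmH2O.
τ = R × C = 8.108 × 0.03084 L/cmH2O = 0.2501 s.
Fraction remaining = e^(−Te/τ) = e^(−0.52/0.2501) = 0.125.
Trapped volume = 431.69 × 0.125 = 53.961 mL.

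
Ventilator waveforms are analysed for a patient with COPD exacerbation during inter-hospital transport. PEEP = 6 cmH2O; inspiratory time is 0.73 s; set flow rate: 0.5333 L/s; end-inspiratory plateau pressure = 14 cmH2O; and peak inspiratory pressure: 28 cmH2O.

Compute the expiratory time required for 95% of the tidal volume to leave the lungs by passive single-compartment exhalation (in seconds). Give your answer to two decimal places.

Vt = flow × Ti = 0.5333 L/s × 0.73 s × 1000 mL/L = 389.31 mL.
R = (PIP − Pplat)/V̇ = (28 − 14) / 0.5333 = 14.0/0.5333 = 26.252 cmH2O·s/L.
C = Vt/(Pplat − PEEP) = 389.31 / (14 − 6) = 389.31/8.0 = 48.664 mL/cmH2O.
τ = R × C = 26.252 × 0.04866 L/cmH2O = 1.277 s.
t = −τ·ln(1 − 0.95) = −1.277·ln(0.05) = 3.826 s.

3.83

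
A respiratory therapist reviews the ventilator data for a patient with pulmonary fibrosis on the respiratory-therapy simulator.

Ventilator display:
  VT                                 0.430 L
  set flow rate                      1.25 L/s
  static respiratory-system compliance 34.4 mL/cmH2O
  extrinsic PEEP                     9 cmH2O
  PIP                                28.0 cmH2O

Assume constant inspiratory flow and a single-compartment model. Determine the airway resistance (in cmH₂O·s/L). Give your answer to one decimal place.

Equation of motion (constant flow): PIP = Vt/C + R·V̇ + PEEP.
R·V̇ = PIP − Vt/C − PEEP = 28.0 − 430/34.4 − 9 = 28.0 − 12.5 − 9 = 6.5 cmH2O.
R = 6.5 / 1.25 = 5.2 cmH2O·s/L.

5.2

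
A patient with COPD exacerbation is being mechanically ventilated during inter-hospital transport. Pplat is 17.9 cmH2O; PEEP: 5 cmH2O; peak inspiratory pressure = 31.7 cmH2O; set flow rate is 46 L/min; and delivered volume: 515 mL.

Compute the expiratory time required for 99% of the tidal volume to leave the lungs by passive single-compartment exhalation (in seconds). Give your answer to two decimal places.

Flow: 46 L/min ÷ 60 = 0.7667 L/s.
R = (PIP − Pplat)/V̇ = (31.7 − 17.9) / 0.7667 = 13.8/0.7667 = 17.999 cmH2O·s/L.
C = Vt/(Pplat − PEEP) = 515.0 / (17.9 − 5) = 515.0/12.9 = 39.922 mL/cmH2O.
τ = R × C = 17.999 × 0.03992 L/cmH2O = 0.7185 s.
t = −τ·ln(1 − 0.99) = −0.7185·ln(0.01) = 3.309 s.

3.31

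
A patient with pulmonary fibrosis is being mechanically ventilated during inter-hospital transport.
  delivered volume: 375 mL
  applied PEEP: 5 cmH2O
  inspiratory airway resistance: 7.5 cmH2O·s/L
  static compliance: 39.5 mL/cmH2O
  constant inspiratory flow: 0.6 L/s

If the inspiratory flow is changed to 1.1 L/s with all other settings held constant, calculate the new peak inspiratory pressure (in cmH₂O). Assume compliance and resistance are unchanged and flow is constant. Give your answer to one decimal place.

22.7

PIP = Vt/C + R·V̇ + PEEP (constant-flow equation of motion).
Only the resistive term changes: ΔPIP = R × ΔV̇ = 7.5 × (1.1 − 0.6) = 7.5 × 0.5 = 3.75 cmH2O.
Original PIP = 375/39.5 + 7.5×0.6 + 5 = 18.994 cmH2O; new PIP = 18.994 + (3.75) = 22.744 cmH2O.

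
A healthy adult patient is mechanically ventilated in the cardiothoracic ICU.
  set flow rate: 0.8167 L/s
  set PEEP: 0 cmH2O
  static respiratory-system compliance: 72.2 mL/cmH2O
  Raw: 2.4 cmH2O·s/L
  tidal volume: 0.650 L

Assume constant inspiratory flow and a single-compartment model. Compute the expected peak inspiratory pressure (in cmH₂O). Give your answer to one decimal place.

11.0

Equation of motion (constant flow): PIP = Vt/C + R·V̇ + PEEP.
PIP = 650/72.2 + 2.4×0.8167 + 0 = 9.003 + 1.96 + 0 = 10.963 cmH2O.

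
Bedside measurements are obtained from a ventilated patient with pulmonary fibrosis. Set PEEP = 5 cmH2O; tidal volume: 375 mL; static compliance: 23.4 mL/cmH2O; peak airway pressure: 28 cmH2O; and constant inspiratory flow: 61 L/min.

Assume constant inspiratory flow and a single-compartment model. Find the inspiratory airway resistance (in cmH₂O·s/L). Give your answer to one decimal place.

6.9

Flow: 61 L/min ÷ 60 = 1.0167 L/s.
Equation of motion (constant flow): PIP = Vt/C + R·V̇ + PEEP.
R·V̇ = PIP − Vt/C − PEEP = 28 − 375/23.4 − 5 = 28 − 16.026 − 5 = 6.974 cmH2O.
R = 6.974 / 1.0167 = 6.859 cmH2O·s/L.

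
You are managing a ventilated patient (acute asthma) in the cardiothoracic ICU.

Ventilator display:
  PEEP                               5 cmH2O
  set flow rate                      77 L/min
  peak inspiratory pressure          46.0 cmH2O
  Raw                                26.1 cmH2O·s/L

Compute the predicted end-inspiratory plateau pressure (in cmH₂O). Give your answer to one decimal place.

Flow: 77 L/min ÷ 60 = 1.2833 L/s.
Pplat = PIP − Raw × flow = 46.0 − 26.1 × 1.2833 = 46.0 − 33.494 = 12.506 cmH2O.

12.5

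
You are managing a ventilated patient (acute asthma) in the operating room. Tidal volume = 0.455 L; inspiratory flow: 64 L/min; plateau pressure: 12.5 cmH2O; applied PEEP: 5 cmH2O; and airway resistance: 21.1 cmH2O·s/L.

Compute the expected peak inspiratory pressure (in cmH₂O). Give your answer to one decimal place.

Flow: 64 L/min ÷ 60 = 1.0667 L/s.
PIP = Pplat + Raw × flow = 12.5 + 21.1 × 1.0667 = 12.5 + 22.507 = 35.007 cmH2O.

35.0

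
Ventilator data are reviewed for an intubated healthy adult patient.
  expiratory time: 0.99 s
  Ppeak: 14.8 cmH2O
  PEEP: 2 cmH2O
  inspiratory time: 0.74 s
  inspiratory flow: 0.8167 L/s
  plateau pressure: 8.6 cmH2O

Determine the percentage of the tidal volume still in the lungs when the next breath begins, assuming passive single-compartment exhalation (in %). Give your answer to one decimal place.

24.1

Vt = flow × Ti = 0.8167 L/s × 0.74 s × 1000 mL/L = 604.36 mL.
R = (PIP − Pplat)/V̇ = (14.8 − 8.6) / 0.8167 = 6.2/0.8167 = 7.592 cmH2O·s/L.
C = Vt/(Pplat − PEEP) = 604.36 / (8.6 − 2) = 604.36/6.6 = 91.57 mL/cmH2O.
τ = R × C = 7.592 × 0.09157 L/cmH2O = 0.6952 s.
Fraction remaining at end-expiration = e^(−Te/τ) = e^(−0.99/0.6952) = 0.2407 → 24.07%.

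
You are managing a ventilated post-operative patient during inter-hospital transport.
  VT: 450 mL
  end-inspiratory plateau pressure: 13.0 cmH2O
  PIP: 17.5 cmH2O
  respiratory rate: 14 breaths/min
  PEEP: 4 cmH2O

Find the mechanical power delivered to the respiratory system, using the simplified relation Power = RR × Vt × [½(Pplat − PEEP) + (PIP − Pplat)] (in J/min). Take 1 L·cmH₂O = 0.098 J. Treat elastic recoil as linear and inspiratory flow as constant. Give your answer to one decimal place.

5.6

Per-breath work = Vt × [½(Pplat−PEEP) + (PIP−Pplat)] = 0.450 × [0.5×9.0 + 4.5] = 0.450 × 9.0 = 4.05 L·cmH2O.
Power = 14 × 4.05 = 56.7 L·cmH2O/min.
× 0.098 J/(L·cmH2O) → 5.557 J/min.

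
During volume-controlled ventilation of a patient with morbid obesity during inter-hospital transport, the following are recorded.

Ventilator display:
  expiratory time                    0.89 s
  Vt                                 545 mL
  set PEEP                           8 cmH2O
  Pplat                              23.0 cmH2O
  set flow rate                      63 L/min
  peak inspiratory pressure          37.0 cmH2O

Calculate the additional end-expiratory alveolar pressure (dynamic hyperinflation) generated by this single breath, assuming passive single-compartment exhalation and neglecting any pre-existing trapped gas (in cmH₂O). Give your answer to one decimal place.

Flow: 63 L/min ÷ 60 = 1.05 L/s.
R = (PIP − Pplat)/V̇ = (37.0 − 23.0) / 1.05 = 14.0/1.05 = 13.333 cmH2O·s/L.
C = Vt/(Pplat − PEEP) = 545.0 / (23.0 − 8) = 545.0/15.0 = 36.333 mL/cmH2O.
τ = R × C = 13.333 × 0.03633 L/cmH2O = 0.4844 s.
Fraction remaining = e^(−Te/τ) = e^(−0.89/0.4844) = 0.1592; trapped volume = 545.0 × 0.1592 = 86.764 mL.
Additional alveolar pressure from trapping ≈ V_trapped / C = 86.764 / 36.333 = 2.388 cmH2O.

2.4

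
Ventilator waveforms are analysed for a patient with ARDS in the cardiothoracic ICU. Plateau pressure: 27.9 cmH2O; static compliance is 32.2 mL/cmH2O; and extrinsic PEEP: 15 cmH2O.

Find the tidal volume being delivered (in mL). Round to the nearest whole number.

Vt = Cstat × (Pplat − PEEP) = 32.2 × (27.9 − 15) = 32.2 × 12.9 = 415.38 mL.

415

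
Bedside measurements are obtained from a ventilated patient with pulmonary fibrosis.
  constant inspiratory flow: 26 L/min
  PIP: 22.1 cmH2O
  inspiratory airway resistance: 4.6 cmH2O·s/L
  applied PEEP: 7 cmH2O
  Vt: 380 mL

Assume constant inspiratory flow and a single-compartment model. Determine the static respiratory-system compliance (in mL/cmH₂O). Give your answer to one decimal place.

Flow: 26 L/min ÷ 60 = 0.4333 L/s.
Equation of motion (constant flow): PIP = Vt/C + R·V̇ + PEEP.
Vt/C = PIP − R·V̇ − PEEP = 22.1 − 4.6×0.4333 − 7 = 22.1 − 1.993 − 7 = 13.107 cmH2O.
C = Vt / 13.107 = 380 / 13.107 = 28.992 mL/cmH2O.

29.0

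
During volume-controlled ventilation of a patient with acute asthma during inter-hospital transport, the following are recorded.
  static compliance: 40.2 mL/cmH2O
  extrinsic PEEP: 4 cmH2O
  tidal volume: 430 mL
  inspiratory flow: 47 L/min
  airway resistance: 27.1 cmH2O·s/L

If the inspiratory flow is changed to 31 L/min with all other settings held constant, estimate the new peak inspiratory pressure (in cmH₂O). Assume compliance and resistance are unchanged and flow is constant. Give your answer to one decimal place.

Flow: 47 L/min ÷ 60 = 0.7833 L/s.
New flow: 31 L/min ÷ 60 = 0.5167 L/s.
PIP = Vt/C + R·V̇ + PEEP (constant-flow equation of motion).
Only the resistive term changes: ΔPIP = R × ΔV̇ = 27.1 × (0.5167 − 0.7833) = 27.1 × -0.2666 = -7.225 cmH2O.
Original PIP = 430/40.2 + 27.1×0.7833 + 4 = 35.924 cmH2O; new PIP = 35.924 + (-7.225) = 28.699 cmH2O.

28.7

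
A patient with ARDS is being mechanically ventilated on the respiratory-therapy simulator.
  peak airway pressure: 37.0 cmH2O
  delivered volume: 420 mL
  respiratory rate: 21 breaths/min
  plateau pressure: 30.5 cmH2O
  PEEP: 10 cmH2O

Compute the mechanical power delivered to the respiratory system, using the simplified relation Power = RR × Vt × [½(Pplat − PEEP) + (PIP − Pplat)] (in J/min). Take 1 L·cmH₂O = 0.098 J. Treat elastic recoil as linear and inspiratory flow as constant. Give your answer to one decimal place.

Per-breath work = Vt × [½(Pplat−PEEP) + (PIP−Pplat)] = 0.420 × [0.5×20.5 + 6.5] = 0.420 × 16.75 = 7.035 L·cmH2O.
Power = 21 × 7.035 = 147.74 L·cmH2O/min.
× 0.098 J/(L·cmH2O) → 14.479 J/min.

14.5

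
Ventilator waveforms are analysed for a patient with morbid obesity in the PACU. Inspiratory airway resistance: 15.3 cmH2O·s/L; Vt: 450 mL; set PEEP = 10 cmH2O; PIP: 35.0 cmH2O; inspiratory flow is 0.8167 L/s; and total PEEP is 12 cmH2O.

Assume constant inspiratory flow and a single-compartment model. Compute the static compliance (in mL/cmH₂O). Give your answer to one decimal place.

42.8

Total PEEP = 12 cmH2O (set 10 + intrinsic 2); this is the baseline alveolar pressure.
Equation of motion (constant flow): PIP = Vt/C + R·V̇ + PEEP.
Vt/C = PIP − R·V̇ − PEEP = 35.0 − 15.3×0.8167 − 12 = 35.0 − 12.496 − 12 = 10.504 cmH2O.
C = Vt / 10.504 = 450 / 10.504 = 42.841 mL/cmH2O.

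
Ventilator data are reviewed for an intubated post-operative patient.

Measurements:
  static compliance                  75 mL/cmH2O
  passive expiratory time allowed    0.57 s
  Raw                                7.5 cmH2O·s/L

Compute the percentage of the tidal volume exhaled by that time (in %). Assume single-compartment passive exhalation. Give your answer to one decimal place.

τ = R × C = 7.5 × 75 mL/cmH2O = 7.5 × 0.075 L/cmH2O = 0.5625 s.
Passive exhalation: V(t)/V₀ = e^(−t/τ) = e^(−0.57/0.5625) = 0.363.
Fraction exhaled = 1 − 0.363 = 0.637 → 63.7%.

63.7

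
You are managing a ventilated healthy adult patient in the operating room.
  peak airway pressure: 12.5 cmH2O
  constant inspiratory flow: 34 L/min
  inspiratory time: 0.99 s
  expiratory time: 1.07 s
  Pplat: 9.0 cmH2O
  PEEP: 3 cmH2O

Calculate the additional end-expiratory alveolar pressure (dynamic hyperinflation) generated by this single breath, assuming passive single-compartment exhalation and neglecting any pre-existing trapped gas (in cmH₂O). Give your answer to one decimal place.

Flow: 34 L/min ÷ 60 = 0.5667 L/s.
Vt = flow × Ti = 0.5667 L/s × 0.99 s × 1000 mL/L = 561.03 mL.
R = (PIP − Pplat)/V̇ = (12.5 − 9.0) / 0.5667 = 3.5/0.5667 = 6.176 cmH2O·s/L.
C = Vt/(Pplat − PEEP) = 561.03 / (9.0 − 3) = 561.03/6.0 = 93.505 mL/cmH2O.
τ = R × C = 6.176 × 0.09351 L/cmH2O = 0.5775 s.
Fraction remaining = e^(−Te/τ) = e^(−1.07/0.5775) = 0.1568; trapped volume = 561.03 × 0.1568 = 87.97 mL.
Additional alveolar pressure from trapping ≈ V_trapped / C = 87.97 / 93.505 = 0.9408 cmH2O.

0.9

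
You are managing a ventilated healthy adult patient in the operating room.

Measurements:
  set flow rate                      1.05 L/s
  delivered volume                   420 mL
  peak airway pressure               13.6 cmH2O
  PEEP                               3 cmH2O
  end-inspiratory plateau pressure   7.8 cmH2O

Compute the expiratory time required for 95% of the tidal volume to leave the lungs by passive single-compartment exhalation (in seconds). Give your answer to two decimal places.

R = (PIP − Pplat)/V̇ = (13.6 − 7.8) / 1.05 = 5.8/1.05 = 5.524 cmH2O·s/L.
C = Vt/(Pplat − PEEP) = 420.0 / (7.8 − 3) = 420.0/4.8 = 87.5 mL/cmH2O.
τ = R × C = 5.524 × 0.0875 L/cmH2O = 0.4834 s.
t = −τ·ln(1 − 0.95) = −0.4834·ln(0.05) = 1.448 s.

1.45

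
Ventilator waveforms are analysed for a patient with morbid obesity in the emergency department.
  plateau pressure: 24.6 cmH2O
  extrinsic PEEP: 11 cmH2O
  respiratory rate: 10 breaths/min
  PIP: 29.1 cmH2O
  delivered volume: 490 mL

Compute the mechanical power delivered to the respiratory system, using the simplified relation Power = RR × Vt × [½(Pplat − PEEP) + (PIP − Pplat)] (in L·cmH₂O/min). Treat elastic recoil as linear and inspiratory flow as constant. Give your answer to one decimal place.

55.4

Per-breath work = Vt × [½(Pplat−PEEP) + (PIP−Pplat)] = 0.490 × [0.5×13.6 + 4.5] = 0.490 × 11.3 = 5.537 L·cmH2O.
Power = 10 × 5.537 = 55.37 L·cmH2O/min.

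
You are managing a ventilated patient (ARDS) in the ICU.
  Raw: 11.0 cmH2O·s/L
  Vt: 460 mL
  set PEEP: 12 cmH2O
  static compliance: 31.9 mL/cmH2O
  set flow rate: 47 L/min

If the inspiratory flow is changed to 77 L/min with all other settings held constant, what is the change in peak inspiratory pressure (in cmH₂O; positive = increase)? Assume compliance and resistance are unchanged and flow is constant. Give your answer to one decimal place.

5.5

Flow: 47 L/min ÷ 60 = 0.7833 L/s.
New flow: 77 L/min ÷ 60 = 1.2833 L/s.
PIP = Vt/C + R·V̇ + PEEP (constant-flow equation of motion).
Only the resistive term changes: ΔPIP = R × ΔV̇ = 11.0 × (1.2833 − 0.7833) = 11.0 × 0.5 = 5.5 cmH2O.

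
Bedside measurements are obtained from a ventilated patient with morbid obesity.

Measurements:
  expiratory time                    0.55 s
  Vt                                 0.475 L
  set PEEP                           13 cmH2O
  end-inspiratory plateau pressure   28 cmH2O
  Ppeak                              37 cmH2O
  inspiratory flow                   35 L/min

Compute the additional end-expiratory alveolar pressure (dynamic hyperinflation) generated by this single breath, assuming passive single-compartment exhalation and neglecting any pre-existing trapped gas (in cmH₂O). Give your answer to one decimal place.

4.9

Flow: 35 L/min ÷ 60 = 0.5833 L/s.
R = (PIP − Pplat)/V̇ = (37 − 28) / 0.5833 = 9.0/0.5833 = 15.429 cmH2O·s/L.
C = Vt/(Pplat − PEEP) = 475.0 / (28 − 13) = 475.0/15.0 = 31.667 mL/cmH2O.
τ = R × C = 15.429 × 0.03167 L/cmH2O = 0.4886 s.
Fraction remaining = e^(−Te/τ) = e^(−0.55/0.4886) = 0.3244; trapped volume = 475.0 × 0.3244 = 154.09 mL.
Additional alveolar pressure from trapping ≈ V_trapped / C = 154.09 / 31.667 = 4.866 cmH2O.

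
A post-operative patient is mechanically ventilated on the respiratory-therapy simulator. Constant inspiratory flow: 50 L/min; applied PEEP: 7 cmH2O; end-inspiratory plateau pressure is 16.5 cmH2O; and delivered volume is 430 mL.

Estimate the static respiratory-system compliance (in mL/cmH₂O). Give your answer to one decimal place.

Cstat = Vt / (Pplat − PEEP) = 430 / (16.5 − 7) = 430 / 9.5 = 45.263 mL/cmH2O.

45.3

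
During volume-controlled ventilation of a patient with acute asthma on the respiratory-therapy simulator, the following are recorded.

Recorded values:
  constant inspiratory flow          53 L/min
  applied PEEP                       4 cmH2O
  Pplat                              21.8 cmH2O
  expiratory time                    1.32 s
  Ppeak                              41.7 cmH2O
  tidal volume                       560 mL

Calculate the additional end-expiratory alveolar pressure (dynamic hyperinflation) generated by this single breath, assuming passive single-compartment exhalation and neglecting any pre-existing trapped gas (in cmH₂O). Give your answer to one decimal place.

Flow: 53 L/min ÷ 60 = 0.8833 L/s.
R = (PIP − Pplat)/V̇ = (41.7 − 21.8) / 0.8833 = 19.9/0.8833 = 22.529 cmH2O·s/L.
C = Vt/(Pplat − PEEP) = 560.0 / (21.8 − 4) = 560.0/17.8 = 31.461 mL/cmH2O.
τ = R × C = 22.529 × 0.03146 L/cmH2O = 0.7088 s.
Fraction remaining = e^(−Te/τ) = e^(−1.32/0.7088) = 0.1553; trapped volume = 560.0 × 0.1553 = 86.968 mL.
Additional alveolar pressure from trapping ≈ V_trapped / C = 86.968 / 31.461 = 2.764 cmH2O.

2.8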